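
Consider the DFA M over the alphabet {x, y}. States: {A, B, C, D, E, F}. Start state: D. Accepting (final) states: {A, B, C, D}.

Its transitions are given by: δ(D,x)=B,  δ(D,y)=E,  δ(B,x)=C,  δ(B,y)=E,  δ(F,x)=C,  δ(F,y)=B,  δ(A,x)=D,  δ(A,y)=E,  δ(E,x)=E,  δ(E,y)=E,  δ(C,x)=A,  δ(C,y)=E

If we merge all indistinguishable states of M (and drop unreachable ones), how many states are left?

First remove the unreachable states {F}; 5 states remain.
Initial partition by acceptance: {A,B,C,D} | {E}.
No further refinement is possible. Final partition (2 blocks): {A,B,C,D} | {E}.

2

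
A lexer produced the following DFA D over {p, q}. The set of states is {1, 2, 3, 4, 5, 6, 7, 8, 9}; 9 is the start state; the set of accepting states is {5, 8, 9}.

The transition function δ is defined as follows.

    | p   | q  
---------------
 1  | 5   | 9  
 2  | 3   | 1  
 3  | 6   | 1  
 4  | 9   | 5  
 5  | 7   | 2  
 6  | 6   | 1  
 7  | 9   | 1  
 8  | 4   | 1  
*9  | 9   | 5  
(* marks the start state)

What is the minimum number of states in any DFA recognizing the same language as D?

5

Reachable states from the start: {1,2,3,5,6,7,9}. Unreachable: {4,8} — drop them.
Start with accepting vs non-accepting: {5,9} | {1,2,3,6,7}.
Refine {5,9} on symbol p: members go to different blocks, giving {5} and {9}.
On input p, block {1,2,3,6,7} splits into {2,3,6} and {1} and {7}.
Stable partition: {5} | {2,3,6} | {9} | {1} | {7} — 5 equivalence classes.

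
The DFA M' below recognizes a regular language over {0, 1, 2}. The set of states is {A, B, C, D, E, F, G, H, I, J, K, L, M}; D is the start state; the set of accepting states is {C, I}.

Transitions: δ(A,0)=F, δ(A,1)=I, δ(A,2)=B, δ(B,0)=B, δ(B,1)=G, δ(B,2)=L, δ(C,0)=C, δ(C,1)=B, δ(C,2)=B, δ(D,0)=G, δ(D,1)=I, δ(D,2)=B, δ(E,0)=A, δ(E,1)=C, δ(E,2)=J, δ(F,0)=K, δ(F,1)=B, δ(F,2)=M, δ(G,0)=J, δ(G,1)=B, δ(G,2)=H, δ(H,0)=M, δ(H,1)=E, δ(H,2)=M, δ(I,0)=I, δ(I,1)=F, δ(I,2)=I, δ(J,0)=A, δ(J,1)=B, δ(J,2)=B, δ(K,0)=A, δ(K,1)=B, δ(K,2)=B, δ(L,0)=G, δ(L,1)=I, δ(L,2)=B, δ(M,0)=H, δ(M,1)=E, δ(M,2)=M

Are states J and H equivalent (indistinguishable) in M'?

No

All states are reachable from the start state.
Start with accepting vs non-accepting: {C,I} | {A,B,D,E,F,G,H,J,K,L,M}.
Refine {C,I} on symbol 2: members go to different blocks, giving {C} and {I}.
Refine {A,B,D,E,F,G,H,J,K,L,M} on symbol 1: members go to different blocks, giving {B,F,G,H,J,K,M} and {A,D,L} and {E}.
Split {B,F,G,H,J,K,M} by δ(·,0) → {B,F,G,H,M} and {J,K}.
On input 0, block {B,F,G,H,M} splits into {B,H,M} and {F,G}.
Refine {B,H,M} on symbol 1: members go to different blocks, giving {H,M} and {B}.
No further refinement is possible. Final partition (8 blocks): {C} | {H,M} | {I} | {A,D,L} | {E} | {J,K} | {F,G} | {B}.
J and H end up in different blocks, so they are distinguishable. For instance, the string '01' is accepted from only J.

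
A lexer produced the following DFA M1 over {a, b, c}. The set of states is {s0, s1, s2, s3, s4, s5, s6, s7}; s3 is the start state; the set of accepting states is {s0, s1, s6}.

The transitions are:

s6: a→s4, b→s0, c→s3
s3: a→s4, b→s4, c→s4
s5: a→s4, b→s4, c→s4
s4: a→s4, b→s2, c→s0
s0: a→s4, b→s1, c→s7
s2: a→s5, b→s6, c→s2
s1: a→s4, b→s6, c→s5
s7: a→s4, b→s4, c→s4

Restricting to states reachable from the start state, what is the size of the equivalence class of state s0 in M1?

3

Every state is reachable, so we keep all 8.
Start with accepting vs non-accepting: {s0,s1,s6} | {s2,s3,s4,s5,s7}.
Split {s2,s3,s4,s5,s7} by δ(·,b) → {s3,s4,s5,s7} and {s2}.
On input b, block {s3,s4,s5,s7} splits into {s3,s5,s7} and {s4}.
Stable partition: {s0,s1,s6} | {s3,s5,s7} | {s2} | {s4} — 4 equivalence classes.
The equivalence class containing s0 is {s0,s1,s6}, of size 3.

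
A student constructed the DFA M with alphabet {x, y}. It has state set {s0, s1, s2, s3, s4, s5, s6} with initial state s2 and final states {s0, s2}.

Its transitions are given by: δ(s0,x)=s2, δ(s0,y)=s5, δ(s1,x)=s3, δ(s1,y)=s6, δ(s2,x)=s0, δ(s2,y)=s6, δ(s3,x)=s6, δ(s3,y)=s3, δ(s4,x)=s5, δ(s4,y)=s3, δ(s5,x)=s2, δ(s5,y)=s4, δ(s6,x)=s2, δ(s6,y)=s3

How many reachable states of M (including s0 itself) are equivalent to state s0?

States {s1} cannot be reached from the start state, so discard them.
Start with accepting vs non-accepting: {s0,s2} | {s3,s4,s5,s6}.
Refine {s3,s4,s5,s6} on symbol x: members go to different blocks, giving {s3,s4} and {s5,s6}.
Stable partition: {s0,s2} | {s3,s4} | {s5,s6} — 3 equivalence classes.
The equivalence class containing s0 is {s0,s2}, of size 2.

2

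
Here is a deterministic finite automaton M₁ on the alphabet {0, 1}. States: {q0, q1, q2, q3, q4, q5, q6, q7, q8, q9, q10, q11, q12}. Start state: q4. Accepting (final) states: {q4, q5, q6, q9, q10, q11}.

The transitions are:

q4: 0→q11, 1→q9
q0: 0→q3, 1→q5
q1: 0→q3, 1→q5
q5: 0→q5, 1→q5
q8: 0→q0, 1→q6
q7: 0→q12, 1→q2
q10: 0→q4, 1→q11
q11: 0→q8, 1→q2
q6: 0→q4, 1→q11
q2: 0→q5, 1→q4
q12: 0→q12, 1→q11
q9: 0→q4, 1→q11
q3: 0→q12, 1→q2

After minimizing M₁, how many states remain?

9

States {q1,q7,q10} cannot be reached from the start state, so discard them.
Initial partition by acceptance: {q4,q5,q6,q9,q11} | {q0,q2,q3,q8,q12}.
On input 0, block {q4,q5,q6,q9,q11} splits into {q4,q5,q6,q9} and {q11}.
On input 0, block {q4,q5,q6,q9} splits into {q5,q6,q9} and {q4}.
Split {q5,q6,q9} by δ(·,0) → {q6,q9} and {q5}.
Split {q0,q2,q3,q8,q12} by δ(·,0) → {q0,q3,q8,q12} and {q2}.
Refine {q0,q3,q8,q12} on symbol 1: members go to different blocks, giving {q0} and {q3} and {q8} and {q12}.
No further refinement is possible. Final partition (9 blocks): {q6,q9} | {q0} | {q11} | {q4} | {q5} | {q2} | {q3} | {q8} | {q12}.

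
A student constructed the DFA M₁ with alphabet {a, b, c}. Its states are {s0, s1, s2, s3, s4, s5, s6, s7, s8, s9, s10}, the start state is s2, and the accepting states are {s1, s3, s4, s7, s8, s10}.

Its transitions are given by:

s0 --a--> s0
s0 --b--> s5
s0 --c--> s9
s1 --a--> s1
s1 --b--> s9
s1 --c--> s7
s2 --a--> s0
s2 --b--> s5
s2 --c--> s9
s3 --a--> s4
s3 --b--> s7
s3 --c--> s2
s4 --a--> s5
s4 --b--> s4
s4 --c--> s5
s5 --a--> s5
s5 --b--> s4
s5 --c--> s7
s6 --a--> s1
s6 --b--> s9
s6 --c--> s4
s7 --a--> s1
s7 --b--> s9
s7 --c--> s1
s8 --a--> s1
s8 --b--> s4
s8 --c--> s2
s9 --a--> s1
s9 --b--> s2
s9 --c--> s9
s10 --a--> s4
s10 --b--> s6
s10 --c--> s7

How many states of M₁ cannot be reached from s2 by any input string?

Starting at s2 and following transitions, the reachable set is {s0, s1, s2, s4, s5, s7, s9}. That leaves s3, s6, s8, s10 unreachable — 4 in total.

4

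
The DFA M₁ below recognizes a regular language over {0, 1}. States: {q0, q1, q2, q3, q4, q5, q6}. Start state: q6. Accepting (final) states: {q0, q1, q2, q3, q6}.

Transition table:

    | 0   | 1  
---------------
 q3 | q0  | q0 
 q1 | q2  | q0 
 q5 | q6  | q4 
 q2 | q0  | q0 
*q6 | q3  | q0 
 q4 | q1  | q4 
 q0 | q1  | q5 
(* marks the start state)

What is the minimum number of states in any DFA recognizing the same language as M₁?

4

All states are reachable from the start state.
P0 = {q0,q1,q2,q3,q6} | {q4,q5}.
On input 1, block {q0,q1,q2,q3,q6} splits into {q1,q2,q3,q6} and {q0}.
Split {q1,q2,q3,q6} by δ(·,0) → {q1,q6} and {q2,q3}.
Stable partition: {q1,q6} | {q4,q5} | {q0} | {q2,q3} — 4 equivalence classes.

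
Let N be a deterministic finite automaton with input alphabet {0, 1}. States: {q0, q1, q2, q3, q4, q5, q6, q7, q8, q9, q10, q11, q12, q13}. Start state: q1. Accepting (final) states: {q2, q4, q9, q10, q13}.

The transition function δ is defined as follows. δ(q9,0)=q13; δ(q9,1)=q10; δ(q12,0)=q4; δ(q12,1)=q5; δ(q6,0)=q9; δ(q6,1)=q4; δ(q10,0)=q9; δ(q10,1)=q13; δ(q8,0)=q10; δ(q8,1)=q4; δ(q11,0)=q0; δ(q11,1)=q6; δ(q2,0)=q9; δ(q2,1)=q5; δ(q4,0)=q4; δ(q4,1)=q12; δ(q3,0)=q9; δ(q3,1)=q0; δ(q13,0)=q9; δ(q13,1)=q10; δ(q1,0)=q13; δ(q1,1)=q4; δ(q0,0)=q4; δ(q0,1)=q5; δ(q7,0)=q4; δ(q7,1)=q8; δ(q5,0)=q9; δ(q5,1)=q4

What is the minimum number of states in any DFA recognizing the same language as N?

First remove the unreachable states {q0,q2,q3,q6,q7,q8,q11}; 7 states remain.
Start with accepting vs non-accepting: {q4,q9,q10,q13} | {q1,q5,q12}.
On input 1, block {q4,q9,q10,q13} splits into {q9,q10,q13} and {q4}.
On input 0, block {q1,q5,q12} splits into {q1,q5} and {q12}.
Stable partition: {q9,q10,q13} | {q1,q5} | {q4} | {q12} — 4 equivalence classes.

4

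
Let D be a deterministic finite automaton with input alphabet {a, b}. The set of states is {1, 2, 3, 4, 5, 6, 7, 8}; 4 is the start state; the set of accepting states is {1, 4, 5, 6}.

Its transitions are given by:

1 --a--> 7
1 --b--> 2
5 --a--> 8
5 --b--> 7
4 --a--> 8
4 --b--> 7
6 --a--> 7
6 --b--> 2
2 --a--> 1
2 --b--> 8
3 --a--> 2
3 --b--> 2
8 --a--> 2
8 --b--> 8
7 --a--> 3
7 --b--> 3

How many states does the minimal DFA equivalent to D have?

6

States {5,6} cannot be reached from the start state, so discard them.
Initial partition by acceptance: {1,4} | {2,3,7,8}.
Split {2,3,7,8} by δ(·,a) → {3,7,8} and {2}.
Split {1,4} by δ(·,b) → {1} and {4}.
Refine {3,7,8} on symbol a: members go to different blocks, giving {3,8} and {7}.
Refine {3,8} on symbol b: members go to different blocks, giving {3} and {8}.
No further refinement is possible. Final partition (6 blocks): {1} | {3} | {2} | {4} | {7} | {8}.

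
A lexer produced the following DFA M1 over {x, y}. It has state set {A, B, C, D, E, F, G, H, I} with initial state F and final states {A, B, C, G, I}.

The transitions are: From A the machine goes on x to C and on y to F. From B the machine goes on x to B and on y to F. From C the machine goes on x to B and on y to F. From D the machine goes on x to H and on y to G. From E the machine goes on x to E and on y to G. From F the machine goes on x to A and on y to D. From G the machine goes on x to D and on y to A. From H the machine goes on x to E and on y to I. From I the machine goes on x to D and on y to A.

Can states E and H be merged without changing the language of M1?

Initial partition by acceptance: {A,B,C,G,I} | {D,E,F,H}.
Refine {A,B,C,G,I} on symbol x: members go to different blocks, giving {A,B,C} and {G,I}.
Refine {D,E,F,H} on symbol x: members go to different blocks, giving {D,E,H} and {F}.
The partition is now stable with 4 blocks: {A,B,C} | {D,E,H} | {G,I} | {F}.
E and H lie in the same block of the stable partition, so they are equivalent — no string distinguishes them.

Yes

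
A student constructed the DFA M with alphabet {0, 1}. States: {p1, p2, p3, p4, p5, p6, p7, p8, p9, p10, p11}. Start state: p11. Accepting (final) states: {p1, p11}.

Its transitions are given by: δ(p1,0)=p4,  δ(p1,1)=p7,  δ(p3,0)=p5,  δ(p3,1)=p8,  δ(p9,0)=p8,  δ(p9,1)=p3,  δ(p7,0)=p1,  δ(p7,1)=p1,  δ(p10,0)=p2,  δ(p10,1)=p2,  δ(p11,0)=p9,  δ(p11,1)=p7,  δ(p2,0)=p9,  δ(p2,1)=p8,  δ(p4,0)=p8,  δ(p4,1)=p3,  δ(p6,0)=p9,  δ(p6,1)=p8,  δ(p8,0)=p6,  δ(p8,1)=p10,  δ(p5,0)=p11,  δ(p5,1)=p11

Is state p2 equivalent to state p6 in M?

Every state is reachable, so we keep all 11.
Start with accepting vs non-accepting: {p1,p11} | {p2,p3,p4,p5,p6,p7,p8,p9,p10}.
On input 0, block {p2,p3,p4,p5,p6,p7,p8,p9,p10} splits into {p2,p3,p4,p6,p8,p9,p10} and {p5,p7}.
Refine {p2,p3,p4,p6,p8,p9,p10} on symbol 0: members go to different blocks, giving {p2,p4,p6,p8,p9,p10} and {p3}.
On input 1, block {p2,p4,p6,p8,p9,p10} splits into {p2,p6,p8,p10} and {p4,p9}.
Split {p2,p6,p8,p10} by δ(·,0) → {p2,p6} and {p8,p10}.
Split {p8,p10} by δ(·,1) → {p8} and {p10}.
Stable partition: {p1,p11} | {p2,p6} | {p5,p7} | {p3} | {p4,p9} | {p8} | {p10} — 7 equivalence classes.
p2 and p6 lie in the same block of the stable partition, so they are equivalent — no string distinguishes them.

Yes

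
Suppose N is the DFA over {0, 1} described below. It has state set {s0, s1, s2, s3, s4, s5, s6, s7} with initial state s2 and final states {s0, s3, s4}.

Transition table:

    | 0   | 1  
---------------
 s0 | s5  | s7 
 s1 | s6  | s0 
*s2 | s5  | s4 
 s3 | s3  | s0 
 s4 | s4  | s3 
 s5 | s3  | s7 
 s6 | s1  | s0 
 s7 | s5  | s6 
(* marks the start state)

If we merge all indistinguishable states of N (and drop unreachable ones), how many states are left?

7

P0 = {s0,s3,s4} | {s1,s2,s5,s6,s7}.
Refine {s0,s3,s4} on symbol 0: members go to different blocks, giving {s3,s4} and {s0}.
Split {s3,s4} by δ(·,1) → {s3} and {s4}.
Refine {s1,s2,s5,s6,s7} on symbol 0: members go to different blocks, giving {s1,s2,s6,s7} and {s5}.
On input 0, block {s1,s2,s6,s7} splits into {s1,s6} and {s2,s7}.
On input 1, block {s2,s7} splits into {s2} and {s7}.
Stable partition: {s3} | {s1,s6} | {s0} | {s4} | {s5} | {s2} | {s7} — 7 equivalence classes.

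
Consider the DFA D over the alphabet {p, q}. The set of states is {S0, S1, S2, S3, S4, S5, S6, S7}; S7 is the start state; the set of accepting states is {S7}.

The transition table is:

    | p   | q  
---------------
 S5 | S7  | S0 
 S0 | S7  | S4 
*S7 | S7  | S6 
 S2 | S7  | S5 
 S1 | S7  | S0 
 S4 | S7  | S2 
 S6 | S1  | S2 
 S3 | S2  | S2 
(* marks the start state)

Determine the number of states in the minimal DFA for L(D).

Reachable states from the start: {S0,S1,S2,S4,S5,S6,S7}. Unreachable: {S3} — drop them.
Initial partition by acceptance: {S7} | {S0,S1,S2,S4,S5,S6}.
Split {S0,S1,S2,S4,S5,S6} by δ(·,p) → {S0,S1,S2,S4,S5} and {S6}.
Stable partition: {S7} | {S0,S1,S2,S4,S5} | {S6} — 3 equivalence classes.

3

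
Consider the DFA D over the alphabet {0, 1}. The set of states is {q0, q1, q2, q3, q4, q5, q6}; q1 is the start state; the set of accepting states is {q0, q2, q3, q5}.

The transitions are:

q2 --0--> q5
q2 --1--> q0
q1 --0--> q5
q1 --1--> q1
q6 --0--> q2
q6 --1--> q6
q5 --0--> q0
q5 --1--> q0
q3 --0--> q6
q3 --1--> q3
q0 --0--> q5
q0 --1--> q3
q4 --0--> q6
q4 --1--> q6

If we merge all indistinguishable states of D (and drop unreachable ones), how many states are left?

6

Reachable states from the start: {q0,q1,q2,q3,q5,q6}. Unreachable: {q4} — drop them.
P0 = {q0,q2,q3,q5} | {q1,q6}.
Split {q0,q2,q3,q5} by δ(·,0) → {q0,q2,q5} and {q3}.
Refine {q0,q2,q5} on symbol 1: members go to different blocks, giving {q2,q5} and {q0}.
Refine {q2,q5} on symbol 0: members go to different blocks, giving {q2} and {q5}.
Split {q1,q6} by δ(·,0) → {q1} and {q6}.
No further refinement is possible. Final partition (6 blocks): {q2} | {q1} | {q3} | {q0} | {q5} | {q6}.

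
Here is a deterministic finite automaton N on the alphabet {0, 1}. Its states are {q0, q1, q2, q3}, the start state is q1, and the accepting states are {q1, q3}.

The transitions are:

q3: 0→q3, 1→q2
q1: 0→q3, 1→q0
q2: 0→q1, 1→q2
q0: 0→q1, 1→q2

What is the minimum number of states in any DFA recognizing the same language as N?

Every state is reachable, so we keep all 4.
Initial partition by acceptance: {q1,q3} | {q0,q2}.
The partition is now stable with 2 blocks: {q1,q3} | {q0,q2}.

2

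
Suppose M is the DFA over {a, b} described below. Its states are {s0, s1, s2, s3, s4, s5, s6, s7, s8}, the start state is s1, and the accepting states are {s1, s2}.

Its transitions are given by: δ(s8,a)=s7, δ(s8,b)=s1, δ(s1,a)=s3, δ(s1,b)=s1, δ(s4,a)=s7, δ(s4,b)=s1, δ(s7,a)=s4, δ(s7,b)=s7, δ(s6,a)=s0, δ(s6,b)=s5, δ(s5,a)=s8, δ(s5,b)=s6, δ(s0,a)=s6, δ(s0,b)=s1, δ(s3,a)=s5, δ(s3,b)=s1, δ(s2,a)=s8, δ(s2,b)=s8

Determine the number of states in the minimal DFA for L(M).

First remove the unreachable states {s2}; 8 states remain.
P0 = {s1} | {s0,s3,s4,s5,s6,s7,s8}.
On input b, block {s0,s3,s4,s5,s6,s7,s8} splits into {s0,s3,s4,s8} and {s5,s6,s7}.
No further refinement is possible. Final partition (3 blocks): {s1} | {s0,s3,s4,s8} | {s5,s6,s7}.

3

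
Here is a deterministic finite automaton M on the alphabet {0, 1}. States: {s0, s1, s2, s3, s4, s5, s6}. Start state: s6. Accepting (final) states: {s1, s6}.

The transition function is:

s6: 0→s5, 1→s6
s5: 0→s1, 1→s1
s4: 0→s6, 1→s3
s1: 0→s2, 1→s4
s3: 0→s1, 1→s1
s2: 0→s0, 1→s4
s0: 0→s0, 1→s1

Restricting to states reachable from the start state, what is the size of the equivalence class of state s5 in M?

Every state is reachable, so we keep all 7.
Initial partition by acceptance: {s1,s6} | {s0,s2,s3,s4,s5}.
Refine {s1,s6} on symbol 1: members go to different blocks, giving {s1} and {s6}.
On input 0, block {s0,s2,s3,s4,s5} splits into {s0,s2} and {s3,s5} and {s4}.
Refine {s0,s2} on symbol 1: members go to different blocks, giving {s0} and {s2}.
The partition is now stable with 6 blocks: {s1} | {s0} | {s6} | {s3,s5} | {s4} | {s2}.
The equivalence class containing s5 is {s3,s5}, of size 2.

2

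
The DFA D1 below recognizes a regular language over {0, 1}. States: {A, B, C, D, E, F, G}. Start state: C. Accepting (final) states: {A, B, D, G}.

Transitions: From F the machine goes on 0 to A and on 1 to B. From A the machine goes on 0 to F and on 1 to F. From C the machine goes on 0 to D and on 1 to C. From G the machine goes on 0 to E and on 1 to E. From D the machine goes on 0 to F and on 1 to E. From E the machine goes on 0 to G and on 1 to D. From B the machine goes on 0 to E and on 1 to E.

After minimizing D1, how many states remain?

Initial partition by acceptance: {A,B,D,G} | {C,E,F}.
On input 1, block {C,E,F} splits into {E,F} and {C}.
Stable partition: {A,B,D,G} | {E,F} | {C} — 3 equivalence classes.

3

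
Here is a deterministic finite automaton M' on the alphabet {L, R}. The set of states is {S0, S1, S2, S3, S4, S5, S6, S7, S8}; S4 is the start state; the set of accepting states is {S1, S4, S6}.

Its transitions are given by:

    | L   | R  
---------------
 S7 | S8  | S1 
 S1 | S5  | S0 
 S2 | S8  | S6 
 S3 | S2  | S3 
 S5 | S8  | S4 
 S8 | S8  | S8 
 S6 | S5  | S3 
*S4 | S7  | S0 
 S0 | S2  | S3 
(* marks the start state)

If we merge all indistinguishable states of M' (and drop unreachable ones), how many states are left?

4

All states are reachable from the start state.
P0 = {S1,S4,S6} | {S0,S2,S3,S5,S7,S8}.
Refine {S0,S2,S3,S5,S7,S8} on symbol R: members go to different blocks, giving {S0,S3,S8} and {S2,S5,S7}.
On input L, block {S0,S3,S8} splits into {S0,S3} and {S8}.
The partition is now stable with 4 blocks: {S1,S4,S6} | {S0,S3} | {S2,S5,S7} | {S8}.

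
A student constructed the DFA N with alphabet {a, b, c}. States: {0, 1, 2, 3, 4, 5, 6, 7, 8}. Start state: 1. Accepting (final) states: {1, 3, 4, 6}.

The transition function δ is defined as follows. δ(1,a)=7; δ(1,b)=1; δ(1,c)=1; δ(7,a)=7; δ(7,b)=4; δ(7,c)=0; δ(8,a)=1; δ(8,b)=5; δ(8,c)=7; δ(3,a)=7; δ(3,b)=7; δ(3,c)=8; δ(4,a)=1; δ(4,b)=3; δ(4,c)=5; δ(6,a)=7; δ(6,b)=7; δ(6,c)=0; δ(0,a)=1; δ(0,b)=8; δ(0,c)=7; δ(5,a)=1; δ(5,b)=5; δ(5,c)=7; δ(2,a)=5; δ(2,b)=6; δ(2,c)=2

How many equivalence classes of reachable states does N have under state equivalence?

5

States {2,6} cannot be reached from the start state, so discard them.
P0 = {1,3,4} | {0,5,7,8}.
Split {1,3,4} by δ(·,a) → {1,3} and {4}.
Refine {1,3} on symbol b: members go to different blocks, giving {1} and {3}.
Refine {0,5,7,8} on symbol a: members go to different blocks, giving {0,5,8} and {7}.
Stable partition: {1} | {0,5,8} | {4} | {3} | {7} — 5 equivalence classes.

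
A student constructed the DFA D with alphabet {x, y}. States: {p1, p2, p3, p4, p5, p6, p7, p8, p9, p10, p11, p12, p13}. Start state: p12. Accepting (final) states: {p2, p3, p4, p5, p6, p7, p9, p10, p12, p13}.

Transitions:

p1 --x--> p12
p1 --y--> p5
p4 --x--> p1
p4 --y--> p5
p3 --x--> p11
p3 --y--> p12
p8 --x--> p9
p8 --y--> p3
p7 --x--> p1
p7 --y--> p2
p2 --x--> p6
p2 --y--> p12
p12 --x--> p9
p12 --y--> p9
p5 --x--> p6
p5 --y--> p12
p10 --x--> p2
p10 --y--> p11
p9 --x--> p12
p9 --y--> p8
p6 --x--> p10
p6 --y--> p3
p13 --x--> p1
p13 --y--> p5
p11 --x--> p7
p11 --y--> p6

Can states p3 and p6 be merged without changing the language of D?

First remove the unreachable states {p4,p13}; 11 states remain.
Initial partition by acceptance: {p2,p3,p5,p6,p7,p9,p10,p12} | {p1,p8,p11}.
On input x, block {p2,p3,p5,p6,p7,p9,p10,p12} splits into {p2,p5,p6,p9,p10,p12} and {p3,p7}.
On input y, block {p2,p5,p6,p9,p10,p12} splits into {p2,p5,p12} and {p9,p10} and {p6}.
On input x, block {p2,p5,p12} splits into {p2,p5} and {p12}.
Refine {p1,p8,p11} on symbol x: members go to different blocks, giving {p1} and {p8} and {p11}.
Refine {p3,p7} on symbol x: members go to different blocks, giving {p3} and {p7}.
Refine {p9,p10} on symbol x: members go to different blocks, giving {p9} and {p10}.
Stable partition: {p2,p5} | {p1} | {p3} | {p9} | {p6} | {p12} | {p8} | {p11} | {p7} | {p10} — 10 equivalence classes.
p3 and p6 end up in different blocks, so they are distinguishable. For instance, the string 'x' is accepted from only p6.

No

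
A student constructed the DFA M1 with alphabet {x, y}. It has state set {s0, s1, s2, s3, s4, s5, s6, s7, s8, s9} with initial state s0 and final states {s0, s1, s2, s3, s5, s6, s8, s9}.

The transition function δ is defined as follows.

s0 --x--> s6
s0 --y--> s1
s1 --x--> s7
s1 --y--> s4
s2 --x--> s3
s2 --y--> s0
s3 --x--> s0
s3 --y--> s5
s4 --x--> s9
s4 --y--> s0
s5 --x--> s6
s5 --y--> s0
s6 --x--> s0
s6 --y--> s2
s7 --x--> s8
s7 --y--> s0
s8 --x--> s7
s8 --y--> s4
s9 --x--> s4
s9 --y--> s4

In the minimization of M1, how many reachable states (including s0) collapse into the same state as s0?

1

Start with accepting vs non-accepting: {s0,s1,s2,s3,s5,s6,s8,s9} | {s4,s7}.
Refine {s0,s1,s2,s3,s5,s6,s8,s9} on symbol x: members go to different blocks, giving {s0,s2,s3,s5,s6} and {s1,s8,s9}.
Refine {s0,s2,s3,s5,s6} on symbol y: members go to different blocks, giving {s2,s3,s5,s6} and {s0}.
On input x, block {s2,s3,s5,s6} splits into {s2,s5} and {s3,s6}.
The partition is now stable with 5 blocks: {s2,s5} | {s4,s7} | {s1,s8,s9} | {s0} | {s3,s6}.
The equivalence class containing s0 is {s0}, of size 1.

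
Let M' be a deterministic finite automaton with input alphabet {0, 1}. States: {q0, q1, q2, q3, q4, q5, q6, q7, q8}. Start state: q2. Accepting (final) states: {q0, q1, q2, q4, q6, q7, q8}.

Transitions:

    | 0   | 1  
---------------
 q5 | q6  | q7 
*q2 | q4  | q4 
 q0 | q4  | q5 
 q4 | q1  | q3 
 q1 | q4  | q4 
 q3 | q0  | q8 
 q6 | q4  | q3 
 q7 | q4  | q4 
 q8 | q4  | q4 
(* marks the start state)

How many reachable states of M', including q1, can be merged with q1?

4

P0 = {q0,q1,q2,q4,q6,q7,q8} | {q3,q5}.
On input 1, block {q0,q1,q2,q4,q6,q7,q8} splits into {q1,q2,q7,q8} and {q0,q4,q6}.
Refine {q0,q4,q6} on symbol 0: members go to different blocks, giving {q0,q6} and {q4}.
Stable partition: {q1,q2,q7,q8} | {q3,q5} | {q0,q6} | {q4} — 4 equivalence classes.
The equivalence class containing q1 is {q1,q2,q7,q8}, of size 4.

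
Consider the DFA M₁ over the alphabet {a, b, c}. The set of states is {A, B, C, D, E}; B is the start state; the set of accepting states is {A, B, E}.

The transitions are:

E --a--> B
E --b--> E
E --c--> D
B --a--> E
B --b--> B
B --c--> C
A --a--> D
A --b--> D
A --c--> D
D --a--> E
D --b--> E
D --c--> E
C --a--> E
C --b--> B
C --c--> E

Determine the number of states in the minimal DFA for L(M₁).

Reachable states from the start: {B,C,D,E}. Unreachable: {A} — drop them.
Initial partition by acceptance: {B,E} | {C,D}.
The partition is now stable with 2 blocks: {B,E} | {C,D}.

2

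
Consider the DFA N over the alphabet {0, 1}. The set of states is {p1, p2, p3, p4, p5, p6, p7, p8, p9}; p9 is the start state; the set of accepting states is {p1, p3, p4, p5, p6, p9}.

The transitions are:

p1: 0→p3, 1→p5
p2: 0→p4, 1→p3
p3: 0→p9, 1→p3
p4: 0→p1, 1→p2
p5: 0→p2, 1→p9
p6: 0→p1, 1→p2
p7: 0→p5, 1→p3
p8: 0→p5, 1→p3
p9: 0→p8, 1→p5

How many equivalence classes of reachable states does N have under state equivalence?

Reachable states from the start: {p1,p2,p3,p4,p5,p8,p9}. Unreachable: {p6,p7} — drop them.
Start with accepting vs non-accepting: {p1,p3,p4,p5,p9} | {p2,p8}.
Refine {p1,p3,p4,p5,p9} on symbol 0: members go to different blocks, giving {p1,p3,p4} and {p5,p9}.
Refine {p1,p3,p4} on symbol 0: members go to different blocks, giving {p1,p4} and {p3}.
Refine {p1,p4} on symbol 0: members go to different blocks, giving {p1} and {p4}.
Refine {p2,p8} on symbol 0: members go to different blocks, giving {p2} and {p8}.
Split {p5,p9} by δ(·,0) → {p5} and {p9}.
Stable partition: {p1} | {p2} | {p5} | {p3} | {p4} | {p8} | {p9} — 7 equivalence classes.

7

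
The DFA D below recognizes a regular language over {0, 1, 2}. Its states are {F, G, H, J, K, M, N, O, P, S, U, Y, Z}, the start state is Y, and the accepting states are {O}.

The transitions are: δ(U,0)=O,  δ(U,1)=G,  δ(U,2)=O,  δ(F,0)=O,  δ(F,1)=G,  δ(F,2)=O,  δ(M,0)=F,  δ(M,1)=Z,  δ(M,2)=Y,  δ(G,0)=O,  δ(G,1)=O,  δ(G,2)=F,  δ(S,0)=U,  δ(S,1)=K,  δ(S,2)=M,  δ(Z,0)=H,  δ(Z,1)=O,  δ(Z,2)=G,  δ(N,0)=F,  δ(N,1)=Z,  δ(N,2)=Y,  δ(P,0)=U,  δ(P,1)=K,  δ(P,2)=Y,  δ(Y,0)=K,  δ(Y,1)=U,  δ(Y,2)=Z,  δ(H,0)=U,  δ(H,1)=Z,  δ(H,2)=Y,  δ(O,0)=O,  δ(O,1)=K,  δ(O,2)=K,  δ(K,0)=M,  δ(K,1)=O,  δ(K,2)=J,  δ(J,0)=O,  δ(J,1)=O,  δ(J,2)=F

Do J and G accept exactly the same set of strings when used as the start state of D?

First remove the unreachable states {N,P,S}; 10 states remain.
Initial partition by acceptance: {O} | {F,G,H,J,K,M,U,Y,Z}.
Refine {F,G,H,J,K,M,U,Y,Z} on symbol 0: members go to different blocks, giving {H,K,M,Y,Z} and {F,G,J,U}.
On input 0, block {H,K,M,Y,Z} splits into {K,Y,Z} and {H,M}.
On input 0, block {K,Y,Z} splits into {K,Z} and {Y}.
On input 1, block {F,G,J,U} splits into {G,J} and {F,U}.
The partition is now stable with 6 blocks: {O} | {K,Z} | {G,J} | {H,M} | {Y} | {F,U}.
J and G lie in the same block of the stable partition, so they are equivalent — no string distinguishes them.

Yes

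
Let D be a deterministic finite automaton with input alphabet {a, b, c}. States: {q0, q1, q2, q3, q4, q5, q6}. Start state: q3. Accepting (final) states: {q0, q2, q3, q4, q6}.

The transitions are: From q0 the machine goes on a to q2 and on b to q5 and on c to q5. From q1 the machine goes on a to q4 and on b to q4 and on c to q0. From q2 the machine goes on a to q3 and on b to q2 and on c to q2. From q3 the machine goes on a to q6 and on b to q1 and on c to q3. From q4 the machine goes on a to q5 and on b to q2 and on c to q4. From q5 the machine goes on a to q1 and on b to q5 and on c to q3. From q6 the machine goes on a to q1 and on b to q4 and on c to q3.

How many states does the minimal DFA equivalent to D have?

7

All states are reachable from the start state.
Initial partition by acceptance: {q0,q2,q3,q4,q6} | {q1,q5}.
Split {q0,q2,q3,q4,q6} by δ(·,a) → {q0,q2,q3} and {q4,q6}.
Split {q0,q2,q3} by δ(·,a) → {q0,q2} and {q3}.
Split {q0,q2} by δ(·,a) → {q0} and {q2}.
Split {q1,q5} by δ(·,a) → {q1} and {q5}.
Refine {q4,q6} on symbol a: members go to different blocks, giving {q4} and {q6}.
Stable partition: {q0} | {q1} | {q4} | {q3} | {q2} | {q5} | {q6} — 7 equivalence classes.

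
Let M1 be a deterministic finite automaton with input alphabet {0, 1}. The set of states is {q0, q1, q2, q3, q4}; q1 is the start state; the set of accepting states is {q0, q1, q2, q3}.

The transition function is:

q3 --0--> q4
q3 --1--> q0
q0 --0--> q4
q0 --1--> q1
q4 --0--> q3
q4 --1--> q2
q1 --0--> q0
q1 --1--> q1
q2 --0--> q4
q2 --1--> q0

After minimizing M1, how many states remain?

4

Start with accepting vs non-accepting: {q0,q1,q2,q3} | {q4}.
Split {q0,q1,q2,q3} by δ(·,0) → {q0,q2,q3} and {q1}.
Split {q0,q2,q3} by δ(·,1) → {q2,q3} and {q0}.
The partition is now stable with 4 blocks: {q2,q3} | {q4} | {q1} | {q0}.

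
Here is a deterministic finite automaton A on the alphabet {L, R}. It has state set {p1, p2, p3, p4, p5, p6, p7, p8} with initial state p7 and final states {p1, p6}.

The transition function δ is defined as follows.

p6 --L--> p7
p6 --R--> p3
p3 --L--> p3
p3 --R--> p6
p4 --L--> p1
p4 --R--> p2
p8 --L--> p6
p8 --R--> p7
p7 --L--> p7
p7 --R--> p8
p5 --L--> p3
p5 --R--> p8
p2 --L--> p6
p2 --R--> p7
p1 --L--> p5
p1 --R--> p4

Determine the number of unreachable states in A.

No path from p7 leads to p1, p2, p4, p5; the other 4 states are all reachable.

4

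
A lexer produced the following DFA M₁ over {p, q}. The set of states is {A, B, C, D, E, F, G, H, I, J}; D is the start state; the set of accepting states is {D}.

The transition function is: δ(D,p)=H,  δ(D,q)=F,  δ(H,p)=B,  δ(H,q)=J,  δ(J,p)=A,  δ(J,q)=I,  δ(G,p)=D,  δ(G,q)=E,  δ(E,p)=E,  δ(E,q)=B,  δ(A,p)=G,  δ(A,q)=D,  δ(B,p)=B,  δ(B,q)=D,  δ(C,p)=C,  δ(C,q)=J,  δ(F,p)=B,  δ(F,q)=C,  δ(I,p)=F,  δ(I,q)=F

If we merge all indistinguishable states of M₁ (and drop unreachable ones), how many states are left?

10

Start with accepting vs non-accepting: {D} | {A,B,C,E,F,G,H,I,J}.
On input p, block {A,B,C,E,F,G,H,I,J} splits into {A,B,C,E,F,H,I,J} and {G}.
Split {A,B,C,E,F,H,I,J} by δ(·,p) → {B,C,E,F,H,I,J} and {A}.
On input p, block {B,C,E,F,H,I,J} splits into {B,C,E,F,H,I} and {J}.
On input q, block {B,C,E,F,H,I} splits into {E,F,I} and {C,H} and {B}.
On input p, block {E,F,I} splits into {E,I} and {F}.
Split {E,I} by δ(·,p) → {E} and {I}.
Refine {C,H} on symbol p: members go to different blocks, giving {C} and {H}.
No further refinement is possible. Final partition (10 blocks): {D} | {E} | {G} | {A} | {J} | {C} | {B} | {F} | {I} | {H}.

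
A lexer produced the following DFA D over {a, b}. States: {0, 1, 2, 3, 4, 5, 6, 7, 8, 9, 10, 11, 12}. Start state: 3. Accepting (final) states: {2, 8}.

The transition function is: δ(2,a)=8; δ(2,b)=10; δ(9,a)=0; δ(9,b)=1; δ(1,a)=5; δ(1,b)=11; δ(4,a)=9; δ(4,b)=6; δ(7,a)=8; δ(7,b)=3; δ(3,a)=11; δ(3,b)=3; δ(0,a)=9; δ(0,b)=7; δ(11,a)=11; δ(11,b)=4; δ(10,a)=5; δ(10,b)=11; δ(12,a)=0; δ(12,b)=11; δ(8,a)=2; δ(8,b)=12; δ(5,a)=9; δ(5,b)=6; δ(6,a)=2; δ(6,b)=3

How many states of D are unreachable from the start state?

0

Exploring from 3, all states are eventually visited, so none are unreachable.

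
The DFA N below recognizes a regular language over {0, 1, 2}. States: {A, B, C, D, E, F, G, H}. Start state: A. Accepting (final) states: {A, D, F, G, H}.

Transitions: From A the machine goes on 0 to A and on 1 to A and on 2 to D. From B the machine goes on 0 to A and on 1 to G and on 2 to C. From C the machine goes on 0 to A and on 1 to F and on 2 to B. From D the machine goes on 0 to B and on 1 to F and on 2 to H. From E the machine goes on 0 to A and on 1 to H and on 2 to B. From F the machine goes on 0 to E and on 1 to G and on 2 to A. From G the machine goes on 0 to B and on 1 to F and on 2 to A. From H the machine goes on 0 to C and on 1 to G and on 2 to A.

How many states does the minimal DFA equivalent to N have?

All states are reachable from the start state.
Start with accepting vs non-accepting: {A,D,F,G,H} | {B,C,E}.
Split {A,D,F,G,H} by δ(·,0) → {D,F,G,H} and {A}.
Split {D,F,G,H} by δ(·,2) → {F,G,H} and {D}.
The partition is now stable with 4 blocks: {F,G,H} | {B,C,E} | {A} | {D}.

4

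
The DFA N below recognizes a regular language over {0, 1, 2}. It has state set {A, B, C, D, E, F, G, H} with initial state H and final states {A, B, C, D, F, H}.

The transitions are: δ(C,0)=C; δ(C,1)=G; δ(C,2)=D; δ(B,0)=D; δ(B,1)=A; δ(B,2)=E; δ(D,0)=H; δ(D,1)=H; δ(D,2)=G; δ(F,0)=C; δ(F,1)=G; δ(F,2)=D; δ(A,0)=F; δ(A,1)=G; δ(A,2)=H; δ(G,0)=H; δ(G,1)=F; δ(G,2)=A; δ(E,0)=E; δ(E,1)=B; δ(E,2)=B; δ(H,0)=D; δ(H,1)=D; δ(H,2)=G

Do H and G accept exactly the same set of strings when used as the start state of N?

Reachable states from the start: {A,C,D,F,G,H}. Unreachable: {B,E} — drop them.
Initial partition by acceptance: {A,C,D,F,H} | {G}.
On input 1, block {A,C,D,F,H} splits into {A,C,F} and {D,H}.
Stable partition: {A,C,F} | {G} | {D,H} — 3 equivalence classes.
H and G end up in different blocks, so they are distinguishable. For instance, the string 'ε' is accepted from only H.

No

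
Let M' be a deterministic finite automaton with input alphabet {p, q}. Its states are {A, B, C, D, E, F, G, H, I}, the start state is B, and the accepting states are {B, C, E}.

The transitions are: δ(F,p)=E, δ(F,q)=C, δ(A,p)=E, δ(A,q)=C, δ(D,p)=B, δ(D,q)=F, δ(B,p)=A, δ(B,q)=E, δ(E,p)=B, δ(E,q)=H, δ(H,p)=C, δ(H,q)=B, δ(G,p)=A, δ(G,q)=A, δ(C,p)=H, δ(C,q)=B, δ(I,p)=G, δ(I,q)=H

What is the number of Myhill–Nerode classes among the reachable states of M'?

5

First remove the unreachable states {D,F,G,I}; 5 states remain.
Initial partition by acceptance: {B,C,E} | {A,H}.
On input p, block {B,C,E} splits into {B,C} and {E}.
On input q, block {B,C} splits into {B} and {C}.
Split {A,H} by δ(·,p) → {A} and {H}.
The partition is now stable with 5 blocks: {B} | {A} | {E} | {C} | {H}.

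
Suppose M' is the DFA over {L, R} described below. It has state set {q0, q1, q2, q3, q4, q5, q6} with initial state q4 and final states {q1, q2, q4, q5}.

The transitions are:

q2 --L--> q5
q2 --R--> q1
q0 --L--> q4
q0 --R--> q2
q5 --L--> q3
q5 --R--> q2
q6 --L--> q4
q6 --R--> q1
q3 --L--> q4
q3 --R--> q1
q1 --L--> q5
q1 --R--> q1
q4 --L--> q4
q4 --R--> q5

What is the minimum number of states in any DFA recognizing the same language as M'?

4

Reachable states from the start: {q1,q2,q3,q4,q5}. Unreachable: {q0,q6} — drop them.
Initial partition by acceptance: {q1,q2,q4,q5} | {q3}.
Refine {q1,q2,q4,q5} on symbol L: members go to different blocks, giving {q1,q2,q4} and {q5}.
On input L, block {q1,q2,q4} splits into {q1,q2} and {q4}.
No further refinement is possible. Final partition (4 blocks): {q1,q2} | {q3} | {q5} | {q4}.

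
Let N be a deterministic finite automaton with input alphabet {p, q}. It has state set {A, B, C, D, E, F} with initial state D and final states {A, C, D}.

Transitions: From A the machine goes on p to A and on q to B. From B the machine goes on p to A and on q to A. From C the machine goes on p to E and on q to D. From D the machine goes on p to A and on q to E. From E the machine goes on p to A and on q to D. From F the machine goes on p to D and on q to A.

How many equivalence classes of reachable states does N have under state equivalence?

Reachable states from the start: {A,B,D,E}. Unreachable: {C,F} — drop them.
Start with accepting vs non-accepting: {A,D} | {B,E}.
Stable partition: {A,D} | {B,E} — 2 equivalence classes.

2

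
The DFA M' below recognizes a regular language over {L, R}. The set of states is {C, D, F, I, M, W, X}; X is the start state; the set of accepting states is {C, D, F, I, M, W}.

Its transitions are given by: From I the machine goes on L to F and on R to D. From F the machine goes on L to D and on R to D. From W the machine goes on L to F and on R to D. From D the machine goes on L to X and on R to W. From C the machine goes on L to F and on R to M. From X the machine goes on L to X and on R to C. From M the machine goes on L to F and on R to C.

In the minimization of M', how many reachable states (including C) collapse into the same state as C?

Reachable states from the start: {C,D,F,M,W,X}. Unreachable: {I} — drop them.
Start with accepting vs non-accepting: {C,D,F,M,W} | {X}.
Refine {C,D,F,M,W} on symbol L: members go to different blocks, giving {C,F,M,W} and {D}.
Split {C,F,M,W} by δ(·,L) → {C,M,W} and {F}.
Split {C,M,W} by δ(·,R) → {C,M} and {W}.
The partition is now stable with 5 blocks: {C,M} | {X} | {D} | {F} | {W}.
The equivalence class containing C is {C,M}, of size 2.

2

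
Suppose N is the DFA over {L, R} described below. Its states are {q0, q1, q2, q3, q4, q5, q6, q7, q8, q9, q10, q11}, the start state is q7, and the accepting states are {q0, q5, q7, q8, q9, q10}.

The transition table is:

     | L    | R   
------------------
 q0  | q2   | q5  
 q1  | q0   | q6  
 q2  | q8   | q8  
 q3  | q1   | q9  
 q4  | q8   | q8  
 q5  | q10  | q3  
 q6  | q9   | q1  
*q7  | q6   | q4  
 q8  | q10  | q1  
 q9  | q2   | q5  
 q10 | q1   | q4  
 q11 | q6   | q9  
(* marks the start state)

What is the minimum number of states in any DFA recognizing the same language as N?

States {q11} cannot be reached from the start state, so discard them.
P0 = {q0,q5,q7,q8,q9,q10} | {q1,q2,q3,q4,q6}.
On input L, block {q0,q5,q7,q8,q9,q10} splits into {q0,q7,q9,q10} and {q5,q8}.
Refine {q0,q7,q9,q10} on symbol R: members go to different blocks, giving {q0,q9} and {q7,q10}.
Refine {q1,q2,q3,q4,q6} on symbol L: members go to different blocks, giving {q1,q6} and {q2,q4} and {q3}.
Refine {q5,q8} on symbol R: members go to different blocks, giving {q5} and {q8}.
Stable partition: {q0,q9} | {q1,q6} | {q5} | {q7,q10} | {q2,q4} | {q3} | {q8} — 7 equivalence classes.

7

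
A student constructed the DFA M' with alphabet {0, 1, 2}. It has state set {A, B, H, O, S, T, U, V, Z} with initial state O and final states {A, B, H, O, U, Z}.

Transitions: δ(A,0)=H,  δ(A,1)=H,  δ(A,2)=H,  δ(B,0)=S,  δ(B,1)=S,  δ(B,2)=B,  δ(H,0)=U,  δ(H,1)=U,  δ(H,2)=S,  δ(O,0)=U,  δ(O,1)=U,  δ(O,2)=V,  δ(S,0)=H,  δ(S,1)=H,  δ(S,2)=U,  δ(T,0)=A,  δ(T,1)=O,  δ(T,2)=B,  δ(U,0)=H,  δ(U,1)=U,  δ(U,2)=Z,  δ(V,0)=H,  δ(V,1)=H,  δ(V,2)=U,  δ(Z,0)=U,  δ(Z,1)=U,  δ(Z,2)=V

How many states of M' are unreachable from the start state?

3

BFS from O reaches {H, O, S, U, V, Z}; the 3 state(s) A, B, T are never visited.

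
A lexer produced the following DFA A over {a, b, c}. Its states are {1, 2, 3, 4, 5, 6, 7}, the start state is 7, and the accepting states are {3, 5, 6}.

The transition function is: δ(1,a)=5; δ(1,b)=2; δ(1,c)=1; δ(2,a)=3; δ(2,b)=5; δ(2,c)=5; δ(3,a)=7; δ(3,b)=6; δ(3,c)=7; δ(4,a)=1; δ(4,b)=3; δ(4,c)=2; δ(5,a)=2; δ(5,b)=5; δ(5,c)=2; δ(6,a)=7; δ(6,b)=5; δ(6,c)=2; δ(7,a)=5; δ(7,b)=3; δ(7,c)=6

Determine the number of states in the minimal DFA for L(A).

States {1,4} cannot be reached from the start state, so discard them.
P0 = {3,5,6} | {2,7}.
Stable partition: {3,5,6} | {2,7} — 2 equivalence classes.

2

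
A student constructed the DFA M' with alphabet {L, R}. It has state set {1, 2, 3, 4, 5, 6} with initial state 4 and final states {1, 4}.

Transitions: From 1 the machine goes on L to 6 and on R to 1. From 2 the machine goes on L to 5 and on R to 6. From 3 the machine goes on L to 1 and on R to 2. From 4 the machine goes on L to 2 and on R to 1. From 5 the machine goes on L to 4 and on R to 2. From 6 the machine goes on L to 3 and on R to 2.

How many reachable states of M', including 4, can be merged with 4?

2

Every state is reachable, so we keep all 6.
Start with accepting vs non-accepting: {1,4} | {2,3,5,6}.
Refine {2,3,5,6} on symbol L: members go to different blocks, giving {2,6} and {3,5}.
The partition is now stable with 3 blocks: {1,4} | {2,6} | {3,5}.
The equivalence class containing 4 is {1,4}, of size 2.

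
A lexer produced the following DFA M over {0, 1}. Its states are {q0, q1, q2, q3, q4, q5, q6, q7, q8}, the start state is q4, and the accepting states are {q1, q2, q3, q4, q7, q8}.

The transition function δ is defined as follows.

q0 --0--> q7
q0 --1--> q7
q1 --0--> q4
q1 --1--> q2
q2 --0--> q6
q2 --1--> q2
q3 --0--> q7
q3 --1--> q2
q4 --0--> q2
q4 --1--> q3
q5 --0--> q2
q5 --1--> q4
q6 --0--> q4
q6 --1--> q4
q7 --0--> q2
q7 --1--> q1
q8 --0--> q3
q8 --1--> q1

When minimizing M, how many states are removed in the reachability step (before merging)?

3

BFS from q4 reaches {q1, q2, q3, q4, q6, q7}; the 3 state(s) q0, q5, q8 are never visited.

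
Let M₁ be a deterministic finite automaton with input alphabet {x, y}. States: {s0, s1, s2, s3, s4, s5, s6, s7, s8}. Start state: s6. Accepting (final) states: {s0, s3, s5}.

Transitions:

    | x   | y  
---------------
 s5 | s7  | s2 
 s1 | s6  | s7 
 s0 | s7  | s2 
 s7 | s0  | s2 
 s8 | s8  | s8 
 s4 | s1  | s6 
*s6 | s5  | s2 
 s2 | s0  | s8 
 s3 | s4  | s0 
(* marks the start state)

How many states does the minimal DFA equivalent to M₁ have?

4

Reachable states from the start: {s0,s2,s5,s6,s7,s8}. Unreachable: {s1,s3,s4} — drop them.
Initial partition by acceptance: {s0,s5} | {s2,s6,s7,s8}.
On input x, block {s2,s6,s7,s8} splits into {s2,s6,s7} and {s8}.
Split {s2,s6,s7} by δ(·,y) → {s6,s7} and {s2}.
Stable partition: {s0,s5} | {s6,s7} | {s8} | {s2} — 4 equivalence classes.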